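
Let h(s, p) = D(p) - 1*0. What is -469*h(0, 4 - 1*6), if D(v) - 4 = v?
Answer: -938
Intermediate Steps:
D(v) = 4 + v
h(s, p) = 4 + p (h(s, p) = (4 + p) - 1*0 = (4 + p) + 0 = 4 + p)
-469*h(0, 4 - 1*6) = -469*(4 + (4 - 1*6)) = -469*(4 + (4 - 6)) = -469*(4 - 2) = -469*2 = -938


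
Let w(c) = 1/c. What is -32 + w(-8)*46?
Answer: -151/4 ≈ -37.750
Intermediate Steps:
-32 + w(-8)*46 = -32 + 46/(-8) = -32 - ⅛*46 = -32 - 23/4 = -151/4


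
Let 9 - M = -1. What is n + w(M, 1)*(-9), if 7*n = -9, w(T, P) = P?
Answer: -72/7 ≈ -10.286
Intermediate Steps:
M = 10 (M = 9 - 1*(-1) = 9 + 1 = 10)
n = -9/7 (n = (1/7)*(-9) = -9/7 ≈ -1.2857)
n + w(M, 1)*(-9) = -9/7 + 1*(-9) = -9/7 - 9 = -72/7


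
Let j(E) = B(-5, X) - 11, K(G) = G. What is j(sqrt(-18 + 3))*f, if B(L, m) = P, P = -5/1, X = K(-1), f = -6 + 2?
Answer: 64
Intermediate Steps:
f = -4
X = -1
P = -5 (P = -5*1 = -5)
B(L, m) = -5
j(E) = -16 (j(E) = -5 - 11 = -16)
j(sqrt(-18 + 3))*f = -16*(-4) = 64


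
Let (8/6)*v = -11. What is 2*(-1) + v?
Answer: -41/4 ≈ -10.250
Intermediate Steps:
v = -33/4 (v = (¾)*(-11) = -33/4 ≈ -8.2500)
2*(-1) + v = 2*(-1) - 33/4 = -2 - 33/4 = -41/4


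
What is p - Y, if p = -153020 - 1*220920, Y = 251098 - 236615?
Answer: -388423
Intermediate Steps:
Y = 14483
p = -373940 (p = -153020 - 220920 = -373940)
p - Y = -373940 - 1*14483 = -373940 - 14483 = -388423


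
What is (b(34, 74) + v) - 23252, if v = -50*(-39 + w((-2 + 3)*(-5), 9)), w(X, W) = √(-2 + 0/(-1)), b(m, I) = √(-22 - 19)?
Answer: -21302 + I*√41 - 50*I*√2 ≈ -21302.0 - 64.308*I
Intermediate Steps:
b(m, I) = I*√41 (b(m, I) = √(-41) = I*√41)
w(X, W) = I*√2 (w(X, W) = √(-2 + 0*(-1)) = √(-2 + 0) = √(-2) = I*√2)
v = 1950 - 50*I*√2 (v = -50*(-39 + I*√2) = 1950 - 50*I*√2 ≈ 1950.0 - 70.711*I)
(b(34, 74) + v) - 23252 = (I*√41 + (1950 - 50*I*√2)) - 23252 = (1950 + I*√41 - 50*I*√2) - 23252 = -21302 + I*√41 - 50*I*√2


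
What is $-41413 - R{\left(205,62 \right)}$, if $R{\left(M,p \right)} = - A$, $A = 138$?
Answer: $-41275$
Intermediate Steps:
$R{\left(M,p \right)} = -138$ ($R{\left(M,p \right)} = \left(-1\right) 138 = -138$)
$-41413 - R{\left(205,62 \right)} = -41413 - -138 = -41413 + 138 = -41275$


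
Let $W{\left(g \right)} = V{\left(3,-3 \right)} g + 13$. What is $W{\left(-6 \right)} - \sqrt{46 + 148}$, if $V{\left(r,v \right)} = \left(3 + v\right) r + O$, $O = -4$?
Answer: $37 - \sqrt{194} \approx 23.072$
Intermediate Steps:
$V{\left(r,v \right)} = -4 + r \left(3 + v\right)$ ($V{\left(r,v \right)} = \left(3 + v\right) r - 4 = r \left(3 + v\right) - 4 = -4 + r \left(3 + v\right)$)
$W{\left(g \right)} = 13 - 4 g$ ($W{\left(g \right)} = \left(-4 + 3 \cdot 3 + 3 \left(-3\right)\right) g + 13 = \left(-4 + 9 - 9\right) g + 13 = - 4 g + 13 = 13 - 4 g$)
$W{\left(-6 \right)} - \sqrt{46 + 148} = \left(13 - -24\right) - \sqrt{46 + 148} = \left(13 + 24\right) - \sqrt{194} = 37 - \sqrt{194}$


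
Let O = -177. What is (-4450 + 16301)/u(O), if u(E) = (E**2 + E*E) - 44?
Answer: 11851/62614 ≈ 0.18927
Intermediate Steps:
u(E) = -44 + 2*E**2 (u(E) = (E**2 + E**2) - 44 = 2*E**2 - 44 = -44 + 2*E**2)
(-4450 + 16301)/u(O) = (-4450 + 16301)/(-44 + 2*(-177)**2) = 11851/(-44 + 2*31329) = 11851/(-44 + 62658) = 11851/62614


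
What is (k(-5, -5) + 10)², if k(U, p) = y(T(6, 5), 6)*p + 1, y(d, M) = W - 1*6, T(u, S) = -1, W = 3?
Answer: 676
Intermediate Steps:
y(d, M) = -3 (y(d, M) = 3 - 1*6 = 3 - 6 = -3)
k(U, p) = 1 - 3*p (k(U, p) = -3*p + 1 = 1 - 3*p)
(k(-5, -5) + 10)² = ((1 - 3*(-5)) + 10)² = ((1 + 15) + 10)² = (16 + 10)² = 26² = 676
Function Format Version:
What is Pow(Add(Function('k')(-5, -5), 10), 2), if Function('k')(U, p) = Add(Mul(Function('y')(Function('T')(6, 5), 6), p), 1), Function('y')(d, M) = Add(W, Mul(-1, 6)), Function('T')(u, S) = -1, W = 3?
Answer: 676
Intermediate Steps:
Function('y')(d, M) = -3 (Function('y')(d, M) = Add(3, Mul(-1, 6)) = Add(3, -6) = -3)
Function('k')(U, p) = Add(1, Mul(-3, p)) (Function('k')(U, p) = Add(Mul(-3, p), 1) = Add(1, Mul(-3, p)))
Pow(Add(Function('k')(-5, -5), 10), 2) = Pow(Add(Add(1, Mul(-3, -5)), 10), 2) = Pow(Add(Add(1, 15), 10), 2) = Pow(Add(16, 10), 2) = Pow(26, 2) = 676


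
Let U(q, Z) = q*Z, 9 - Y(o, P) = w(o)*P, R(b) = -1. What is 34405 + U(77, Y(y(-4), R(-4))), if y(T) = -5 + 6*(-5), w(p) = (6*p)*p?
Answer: 601048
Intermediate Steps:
w(p) = 6*p²
y(T) = -35 (y(T) = -5 - 30 = -35)
Y(o, P) = 9 - 6*P*o² (Y(o, P) = 9 - 6*o²*P = 9 - 6*P*o²)
U(q, Z) = Z*q
34405 + U(77, Y(y(-4), R(-4))) = 34405 + (9 - 6*(-1)*(-35)²)*77 = 34405 + (9 - 6*(-1)*1225)*77 = 34405 + (9 + 7350)*77 = 34405 + 7359*77 = 34405 + 566643 = 601048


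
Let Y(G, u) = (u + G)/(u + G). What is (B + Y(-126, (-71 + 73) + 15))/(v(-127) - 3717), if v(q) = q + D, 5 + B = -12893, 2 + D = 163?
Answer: 12897/3683 ≈ 3.5018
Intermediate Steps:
D = 161 (D = -2 + 163 = 161)
Y(G, u) = 1 (Y(G, u) = (G + u)/(G + u) = 1)
B = -12898 (B = -5 - 12893 = -12898)
v(q) = 161 + q (v(q) = q + 161 = 161 + q)
(B + Y(-126, (-71 + 73) + 15))/(v(-127) - 3717) = (-12898 + 1)/((161 - 127) - 3717) = -12897/(34 - 3717) = -12897/(-3683) = -12897*(-1/3683) = 12897/3683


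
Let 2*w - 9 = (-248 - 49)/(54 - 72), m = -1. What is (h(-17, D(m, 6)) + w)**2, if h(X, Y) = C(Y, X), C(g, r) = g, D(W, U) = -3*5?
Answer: 81/16 ≈ 5.0625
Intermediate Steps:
D(W, U) = -15
w = 51/4 (w = 9/2 + ((-248 - 49)/(54 - 72))/2 = 9/2 + (-297/(-18))/2 = 9/2 + (-297*(-1/18))/2 = 9/2 + (1/2)*(33/2) = 9/2 + 33/4 = 51/4 ≈ 12.750)
h(X, Y) = Y
(h(-17, D(m, 6)) + w)**2 = (-15 + 51/4)**2 = (-9/4)**2 = 81/16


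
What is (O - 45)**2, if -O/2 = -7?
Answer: 961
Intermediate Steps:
O = 14 (O = -2*(-7) = 14)
(O - 45)**2 = (14 - 45)**2 = (-31)**2 = 961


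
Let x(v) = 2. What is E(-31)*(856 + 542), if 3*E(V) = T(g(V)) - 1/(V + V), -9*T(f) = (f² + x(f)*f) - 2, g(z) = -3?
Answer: -12349/279 ≈ -44.262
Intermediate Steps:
T(f) = 2/9 - 2*f/9 - f²/9 (T(f) = -((f² + 2*f) - 2)/9 = -(-2 + f² + 2*f)/9 = 2/9 - 2*f/9 - f²/9)
E(V) = -1/27 - 1/(6*V) (E(V) = ((2/9 - 2/9*(-3) - ⅑*(-3)²) - 1/(V + V))/3 = ((2/9 + ⅔ - ⅑*9) - 1/(2*V))/3 = ((2/9 + ⅔ - 1) - 1/(2*V))/3 = (-⅑ - 1/(2*V))/3 = -1/27 - 1/(6*V))
E(-31)*(856 + 542) = ((1/54)*(-9 - 2*(-31))/(-31))*(856 + 542) = ((1/54)*(-1/31)*(-9 + 62))*1398 = ((1/54)*(-1/31)*53)*1398 = -53/1674*1398 = -12349/279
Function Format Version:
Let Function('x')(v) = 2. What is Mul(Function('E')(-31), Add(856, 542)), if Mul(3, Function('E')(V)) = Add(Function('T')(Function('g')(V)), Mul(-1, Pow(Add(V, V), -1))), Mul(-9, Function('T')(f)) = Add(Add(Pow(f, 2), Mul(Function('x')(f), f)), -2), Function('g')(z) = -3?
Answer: Rational(-12349, 279) ≈ -44.262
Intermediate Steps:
Function('T')(f) = Add(Rational(2, 9), Mul(Rational(-2, 9), f), Mul(Rational(-1, 9), Pow(f, 2))) (Function('T')(f) = Mul(Rational(-1, 9), Add(Add(Pow(f, 2), Mul(2, f)), -2)) = Mul(Rational(-1, 9), Add(-2, Pow(f, 2), Mul(2, f))) = Add(Rational(2, 9), Mul(Rational(-2, 9), f), Mul(Rational(-1, 9), Pow(f, 2))))
Function('E')(V) = Add(Rational(-1, 27), Mul(Rational(-1, 6), Pow(V, -1))) (Function('E')(V) = Mul(Rational(1, 3), Add(Add(Rational(2, 9), Mul(Rational(-2, 9), -3), Mul(Rational(-1, 9), Pow(-3, 2))), Mul(-1, Pow(Add(V, V), -1)))) = Mul(Rational(1, 3), Add(Add(Rational(2, 9), Rational(2, 3), Mul(Rational(-1, 9), 9)), Mul(-1, Pow(Mul(2, V), -1)))) = Mul(Rational(1, 3), Add(Add(Rational(2, 9), Rational(2, 3), -1), Mul(-1, Mul(Rational(1, 2), Pow(V, -1))))) = Mul(Rational(1, 3), Add(Rational(-1, 9), Mul(Rational(-1, 2), Pow(V, -1)))) = Add(Rational(-1, 27), Mul(Rational(-1, 6), Pow(V, -1))))
Mul(Function('E')(-31), Add(856, 542)) = Mul(Mul(Rational(1, 54), Pow(-31, -1), Add(-9, Mul(-2, -31))), Add(856, 542)) = Mul(Mul(Rational(1, 54), Rational(-1, 31), Add(-9, 62)), 1398) = Mul(Mul(Rational(1, 54), Rational(-1, 31), 53), 1398) = Mul(Rational(-53, 1674), 1398) = Rational(-12349, 279)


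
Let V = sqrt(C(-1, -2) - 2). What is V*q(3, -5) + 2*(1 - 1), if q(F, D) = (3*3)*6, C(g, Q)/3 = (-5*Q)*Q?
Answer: 54*I*sqrt(62) ≈ 425.2*I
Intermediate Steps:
C(g, Q) = -15*Q**2 (C(g, Q) = 3*((-5*Q)*Q) = 3*(-5*Q**2) = -15*Q**2)
q(F, D) = 54 (q(F, D) = 9*6 = 54)
V = I*sqrt(62) (V = sqrt(-15*(-2)**2 - 2) = sqrt(-15*4 - 2) = sqrt(-60 - 2) = sqrt(-62) = I*sqrt(62) ≈ 7.874*I)
V*q(3, -5) + 2*(1 - 1) = (I*sqrt(62))*54 + 2*(1 - 1) = 54*I*sqrt(62) + 2*0 = 54*I*sqrt(62) + 0 = 54*I*sqrt(62)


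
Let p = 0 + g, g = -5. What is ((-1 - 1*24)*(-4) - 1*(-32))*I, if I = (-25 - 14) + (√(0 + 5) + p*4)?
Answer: -7788 + 132*√5 ≈ -7492.8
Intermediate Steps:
p = -5 (p = 0 - 5 = -5)
I = -59 + √5 (I = (-25 - 14) + (√(0 + 5) - 5*4) = -39 + (√5 - 20) = -39 + (-20 + √5) = -59 + √5 ≈ -56.764)
((-1 - 1*24)*(-4) - 1*(-32))*I = ((-1 - 1*24)*(-4) - 1*(-32))*(-59 + √5) = ((-1 - 24)*(-4) + 32)*(-59 + √5) = (-25*(-4) + 32)*(-59 + √5) = (100 + 32)*(-59 + √5) = 132*(-59 + √5) = -7788 + 132*√5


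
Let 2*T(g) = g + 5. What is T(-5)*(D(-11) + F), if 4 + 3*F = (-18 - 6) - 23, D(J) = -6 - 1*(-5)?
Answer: 0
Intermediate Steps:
T(g) = 5/2 + g/2 (T(g) = (g + 5)/2 = (5 + g)/2 = 5/2 + g/2)
D(J) = -1 (D(J) = -6 + 5 = -1)
F = -17 (F = -4/3 + ((-18 - 6) - 23)/3 = -4/3 + (-24 - 23)/3 = -4/3 + (1/3)*(-47) = -4/3 - 47/3 = -17)
T(-5)*(D(-11) + F) = (5/2 + (1/2)*(-5))*(-1 - 17) = (5/2 - 5/2)*(-18) = 0*(-18) = 0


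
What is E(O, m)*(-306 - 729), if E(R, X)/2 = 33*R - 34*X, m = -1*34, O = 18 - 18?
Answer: -2392920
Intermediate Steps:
O = 0
m = -34
E(R, X) = -68*X + 66*R (E(R, X) = 2*(33*R - 34*X) = 2*(-34*X + 33*R) = -68*X + 66*R)
E(O, m)*(-306 - 729) = (-68*(-34) + 66*0)*(-306 - 729) = (2312 + 0)*(-1035) = 2312*(-1035) = -2392920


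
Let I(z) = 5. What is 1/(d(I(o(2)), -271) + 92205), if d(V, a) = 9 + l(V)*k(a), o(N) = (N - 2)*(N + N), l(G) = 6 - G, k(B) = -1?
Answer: 1/92213 ≈ 1.0844e-5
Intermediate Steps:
o(N) = 2*N*(-2 + N) (o(N) = (-2 + N)*(2*N) = 2*N*(-2 + N))
d(V, a) = 3 + V (d(V, a) = 9 + (6 - V)*(-1) = 9 + (-6 + V) = 3 + V)
1/(d(I(o(2)), -271) + 92205) = 1/((3 + 5) + 92205) = 1/(8 + 92205) = 1/92213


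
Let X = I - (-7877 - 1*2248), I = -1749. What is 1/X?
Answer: 1/8376 ≈ 0.00011939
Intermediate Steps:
X = 8376 (X = -1749 - (-7877 - 1*2248) = -1749 - (-7877 - 2248) = -1749 - 1*(-10125) = -1749 + 10125 = 8376)
1/X = 1/8376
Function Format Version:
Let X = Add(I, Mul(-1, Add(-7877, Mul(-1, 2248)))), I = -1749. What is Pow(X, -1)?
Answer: Rational(1, 8376) ≈ 0.00011939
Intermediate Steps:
X = 8376 (X = Add(-1749, Mul(-1, Add(-7877, Mul(-1, 2248)))) = Add(-1749, Mul(-1, Add(-7877, -2248))) = Add(-1749, Mul(-1, -10125)) = Add(-1749, 10125) = 8376)
Pow(X, -1) = Pow(8376, -1) = Rational(1, 8376)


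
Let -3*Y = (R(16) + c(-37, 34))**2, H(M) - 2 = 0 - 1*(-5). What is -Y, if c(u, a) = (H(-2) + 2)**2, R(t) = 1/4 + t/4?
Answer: 116281/48 ≈ 2422.5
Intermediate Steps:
H(M) = 7 (H(M) = 2 + (0 - 1*(-5)) = 2 + (0 + 5) = 2 + 5 = 7)
R(t) = 1/4 + t/4 (R(t) = 1*(1/4) + t*(1/4) = 1/4 + t/4)
c(u, a) = 81 (c(u, a) = (7 + 2)**2 = 9**2 = 81)
Y = -116281/48 (Y = -((1/4 + (1/4)*16) + 81)**2/3 = -((1/4 + 4) + 81)**2/3 = -(17/4 + 81)**2/3 = -(341/4)**2/3 = -1/3*116281/16 = -116281/48 ≈ -2422.5)
-Y = -1*(-116281/48) = 116281/48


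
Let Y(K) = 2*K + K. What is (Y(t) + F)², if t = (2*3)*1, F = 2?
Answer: 400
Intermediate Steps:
t = 6 (t = 6*1 = 6)
Y(K) = 3*K
(Y(t) + F)² = (3*6 + 2)² = (18 + 2)² = 20² = 400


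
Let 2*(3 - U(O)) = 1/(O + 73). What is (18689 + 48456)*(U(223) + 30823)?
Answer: 1225328500695/592 ≈ 2.0698e+9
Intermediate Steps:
U(O) = 3 - 1/(2*(73 + O)) (U(O) = 3 - 1/(2*(O + 73)) = 3 - 1/(2*(73 + O)))
(18689 + 48456)*(U(223) + 30823) = (18689 + 48456)*((437 + 6*223)/(2*(73 + 223)) + 30823) = 67145*((1/2)*(437 + 1338)/296 + 30823) = 67145*((1/2)*(1/296)*1775 + 30823) = 67145*(1775/592 + 30823) = 67145*(18248991/592) = 1225328500695/592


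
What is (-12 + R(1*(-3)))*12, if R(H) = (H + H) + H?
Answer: -252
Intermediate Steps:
R(H) = 3*H (R(H) = 2*H + H = 3*H)
(-12 + R(1*(-3)))*12 = (-12 + 3*(1*(-3)))*12 = (-12 + 3*(-3))*12 = (-12 - 9)*12 = -21*12 = -252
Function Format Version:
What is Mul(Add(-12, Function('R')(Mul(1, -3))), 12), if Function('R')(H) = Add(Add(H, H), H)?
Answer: -252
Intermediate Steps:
Function('R')(H) = Mul(3, H) (Function('R')(H) = Add(Mul(2, H), H) = Mul(3, H))
Mul(Add(-12, Function('R')(Mul(1, -3))), 12) = Mul(Add(-12, Mul(3, Mul(1, -3))), 12) = Mul(Add(-12, Mul(3, -3)), 12) = Mul(Add(-12, -9), 12) = Mul(-21, 12) = -252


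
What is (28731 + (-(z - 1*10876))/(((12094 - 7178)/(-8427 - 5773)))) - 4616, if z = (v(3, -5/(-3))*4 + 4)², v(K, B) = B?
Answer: -77116985/11061 ≈ -6972.0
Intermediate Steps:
z = 1024/9 (z = (-5/(-3)*4 + 4)² = (-5*(-⅓)*4 + 4)² = ((5/3)*4 + 4)² = (20/3 + 4)² = (32/3)² = 1024/9 ≈ 113.78)
(28731 + (-(z - 1*10876))/(((12094 - 7178)/(-8427 - 5773)))) - 4616 = (28731 + (-(1024/9 - 1*10876))/(((12094 - 7178)/(-8427 - 5773)))) - 4616 = (28731 + (-(1024/9 - 10876))/((4916/(-14200)))) - 4616 = (28731 + (-1*(-96860/9))/((4916*(-1/14200)))) - 4616 = (28731 + 96860/(9*(-1229/3550))) - 4616 = (28731 + (96860/9)*(-3550/1229)) - 4616 = (28731 - 343853000/11061) - 4616 = -26059409/11061 - 4616 = -77116985/11061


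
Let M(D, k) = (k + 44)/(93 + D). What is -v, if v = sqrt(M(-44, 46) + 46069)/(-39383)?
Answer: sqrt(2257471)/275681 ≈ 0.0054501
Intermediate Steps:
M(D, k) = (44 + k)/(93 + D)
v = -sqrt(2257471)/275681 (v = sqrt((44 + 46)/(93 - 44) + 46069)/(-39383) = sqrt(90/49 + 46069)*(-1/39383) = sqrt(2257471/49)*(-1/39383) = (sqrt(2257471)/7)*(-1/39383) = -sqrt(2257471)/275681 ≈ -0.0054501)
-v = -(-1)*sqrt(2257471)/275681 = sqrt(2257471)/275681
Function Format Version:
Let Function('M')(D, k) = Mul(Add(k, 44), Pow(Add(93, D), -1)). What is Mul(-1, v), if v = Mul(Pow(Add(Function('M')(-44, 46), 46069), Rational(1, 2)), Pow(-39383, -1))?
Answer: Mul(Rational(1, 275681), Pow(2257471, Rational(1, 2))) ≈ 0.0054501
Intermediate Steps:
Function('M')(D, k) = Mul(Pow(Add(93, D), -1), Add(44, k)) (Function('M')(D, k) = Mul(Add(44, k), Pow(Add(93, D), -1)) = Mul(Pow(Add(93, D), -1), Add(44, k)))
v = Mul(Rational(-1, 275681), Pow(2257471, Rational(1, 2))) (v = Mul(Pow(Add(Mul(Pow(Add(93, -44), -1), Add(44, 46)), 46069), Rational(1, 2)), Pow(-39383, -1)) = Mul(Pow(Add(Mul(Pow(49, -1), 90), 46069), Rational(1, 2)), Rational(-1, 39383)) = Mul(Pow(Add(Mul(Rational(1, 49), 90), 46069), Rational(1, 2)), Rational(-1, 39383)) = Mul(Pow(Add(Rational(90, 49), 46069), Rational(1, 2)), Rational(-1, 39383)) = Mul(Pow(Rational(2257471, 49), Rational(1, 2)), Rational(-1, 39383)) = Mul(Mul(Rational(1, 7), Pow(2257471, Rational(1, 2))), Rational(-1, 39383)) = Mul(Rational(-1, 275681), Pow(2257471, Rational(1, 2))) ≈ -0.0054501)
Mul(-1, v) = Mul(-1, Mul(Rational(-1, 275681), Pow(2257471, Rational(1, 2)))) = Mul(Rational(1, 275681), Pow(2257471, Rational(1, 2)))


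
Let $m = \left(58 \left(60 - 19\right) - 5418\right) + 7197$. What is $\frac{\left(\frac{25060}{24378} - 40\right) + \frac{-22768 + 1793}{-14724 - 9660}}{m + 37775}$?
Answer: $- \frac{3775822415}{4154295154944} \approx -0.0009089$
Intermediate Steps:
$m = 4157$ ($m = \left(58 \cdot 41 - 5418\right) + 7197 = \left(2378 - 5418\right) + 7197 = -3040 + 7197 = 4157$)
$\frac{\left(\frac{25060}{24378} - 40\right) + \frac{-22768 + 1793}{-14724 - 9660}}{m + 37775} = \frac{\left(\frac{25060}{24378} - 40\right) + \frac{-22768 + 1793}{-14724 - 9660}}{4157 + 37775} = \frac{\left(25060 \cdot \frac{1}{24378} - 40\right) - \frac{20975}{-24384}}{41932} = \left(\left(\frac{12530}{12189} - 40\right) - - \frac{20975}{24384}\right) \frac{1}{41932} = \left(- \frac{475030}{12189} + \frac{20975}{24384}\right) \frac{1}{41932} = \left(- \frac{3775822415}{99072192}\right) \frac{1}{41932} = - \frac{3775822415}{4154295154944}$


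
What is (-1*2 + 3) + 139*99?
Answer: 13762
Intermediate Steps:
(-1*2 + 3) + 139*99 = (-2 + 3) + 13761 = 1 + 13761 = 13762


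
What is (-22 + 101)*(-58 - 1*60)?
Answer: -9322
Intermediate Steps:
(-22 + 101)*(-58 - 1*60) = 79*(-58 - 60) = 79*(-118) = -9322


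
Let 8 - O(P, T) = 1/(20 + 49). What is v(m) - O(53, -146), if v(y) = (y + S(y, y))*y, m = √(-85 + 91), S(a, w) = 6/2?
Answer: -137/69 + 3*√6 ≈ 5.3630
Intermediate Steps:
O(P, T) = 551/69 (O(P, T) = 8 - 1/(20 + 49) = 8 - 1/69 = 551/69)
S(a, w) = 3 (S(a, w) = 6*(½) = 3)
m = √6 ≈ 2.4495
v(y) = y*(3 + y) (v(y) = (y + 3)*y = (3 + y)*y = y*(3 + y))
v(m) - O(53, -146) = √6*(3 + √6) - 1*551/69 = √6*(3 + √6) - 551/69 = -551/69 + √6*(3 + √6)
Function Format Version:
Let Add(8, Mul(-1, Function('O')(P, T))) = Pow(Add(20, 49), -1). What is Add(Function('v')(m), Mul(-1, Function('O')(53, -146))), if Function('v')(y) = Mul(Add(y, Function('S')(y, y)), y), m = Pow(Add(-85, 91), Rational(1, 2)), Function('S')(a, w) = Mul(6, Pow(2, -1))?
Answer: Add(Rational(-137, 69), Mul(3, Pow(6, Rational(1, 2)))) ≈ 5.3630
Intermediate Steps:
Function('O')(P, T) = Rational(551, 69) (Function('O')(P, T) = Add(8, Mul(-1, Pow(Add(20, 49), -1))) = Add(8, Mul(-1, Pow(69, -1))) = Add(8, Mul(-1, Rational(1, 69))) = Add(8, Rational(-1, 69)) = Rational(551, 69))
Function('S')(a, w) = 3 (Function('S')(a, w) = Mul(6, Rational(1, 2)) = 3)
m = Pow(6, Rational(1, 2)) ≈ 2.4495
Function('v')(y) = Mul(y, Add(3, y)) (Function('v')(y) = Mul(Add(y, 3), y) = Mul(Add(3, y), y) = Mul(y, Add(3, y)))
Add(Function('v')(m), Mul(-1, Function('O')(53, -146))) = Add(Mul(Pow(6, Rational(1, 2)), Add(3, Pow(6, Rational(1, 2)))), Mul(-1, Rational(551, 69))) = Add(Mul(Pow(6, Rational(1, 2)), Add(3, Pow(6, Rational(1, 2)))), Rational(-551, 69)) = Add(Rational(-551, 69), Mul(Pow(6, Rational(1, 2)), Add(3, Pow(6, Rational(1, 2)))))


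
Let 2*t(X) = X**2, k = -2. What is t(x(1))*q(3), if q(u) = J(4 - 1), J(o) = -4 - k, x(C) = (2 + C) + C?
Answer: -16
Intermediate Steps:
x(C) = 2 + 2*C
J(o) = -2 (J(o) = -4 - 1*(-2) = -4 + 2 = -2)
q(u) = -2
t(X) = X**2/2
t(x(1))*q(3) = ((2 + 2*1)**2/2)*(-2) = ((2 + 2)**2/2)*(-2) = ((1/2)*4**2)*(-2) = ((1/2)*16)*(-2) = 8*(-2) = -16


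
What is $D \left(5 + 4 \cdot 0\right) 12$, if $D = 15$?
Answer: $900$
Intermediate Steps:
$D \left(5 + 4 \cdot 0\right) 12 = 15 \left(5 + 4 \cdot 0\right) 12 = 15 \left(5 + 0\right) 12 = 15 \cdot 5 \cdot 12 = 75 \cdot 12 = 900$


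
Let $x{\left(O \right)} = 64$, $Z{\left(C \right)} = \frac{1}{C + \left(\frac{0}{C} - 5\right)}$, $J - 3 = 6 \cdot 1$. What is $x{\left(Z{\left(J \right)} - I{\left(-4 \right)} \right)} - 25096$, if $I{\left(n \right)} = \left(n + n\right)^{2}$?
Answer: $-25032$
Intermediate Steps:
$J = 9$ ($J = 3 + 6 \cdot 1 = 3 + 6 = 9$)
$I{\left(n \right)} = 4 n^{2}$ ($I{\left(n \right)} = \left(2 n\right)^{2} = 4 n^{2}$)
$Z{\left(C \right)} = \frac{1}{-5 + C}$ ($Z{\left(C \right)} = \frac{1}{C + \left(0 - 5\right)} = \frac{1}{C - 5} = \frac{1}{-5 + C}$)
$x{\left(Z{\left(J \right)} - I{\left(-4 \right)} \right)} - 25096 = 64 - 25096 = -25032$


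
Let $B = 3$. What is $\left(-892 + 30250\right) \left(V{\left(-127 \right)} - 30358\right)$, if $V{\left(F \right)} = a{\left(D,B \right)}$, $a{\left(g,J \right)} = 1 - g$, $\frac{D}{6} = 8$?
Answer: $-892629990$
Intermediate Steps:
$D = 48$ ($D = 6 \cdot 8 = 48$)
$V{\left(F \right)} = -47$ ($V{\left(F \right)} = 1 - 48 = -47$)
$\left(-892 + 30250\right) \left(V{\left(-127 \right)} - 30358\right) = \left(-892 + 30250\right) \left(-47 - 30358\right) = 29358 \left(-30405\right) = -892629990$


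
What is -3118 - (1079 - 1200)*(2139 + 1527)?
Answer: 440468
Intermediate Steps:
-3118 - (1079 - 1200)*(2139 + 1527) = -3118 - (-121)*3666 = -3118 - 1*(-443586) = -3118 + 443586 = 440468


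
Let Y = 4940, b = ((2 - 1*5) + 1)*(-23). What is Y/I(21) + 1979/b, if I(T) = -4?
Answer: -54831/46 ≈ -1192.0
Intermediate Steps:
b = 46 (b = ((2 - 5) + 1)*(-23) = (-3 + 1)*(-23) = -2*(-23) = 46)
Y/I(21) + 1979/b = 4940/(-4) + 1979/46 = 4940*(-1/4) + 1979*(1/46) = -1235 + 1979/46 = -54831/46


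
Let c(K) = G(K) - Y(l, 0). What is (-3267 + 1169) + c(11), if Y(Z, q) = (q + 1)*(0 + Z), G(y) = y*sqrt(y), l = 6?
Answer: -2104 + 11*sqrt(11) ≈ -2067.5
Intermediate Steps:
G(y) = y**(3/2)
Y(Z, q) = Z*(1 + q) (Y(Z, q) = (1 + q)*Z = Z*(1 + q))
c(K) = -6 + K**(3/2) (c(K) = K**(3/2) - 6*(1 + 0) = K**(3/2) - 6 = -6 + K**(3/2))
(-3267 + 1169) + c(11) = (-3267 + 1169) + (-6 + 11**(3/2)) = -2098 + (-6 + 11*sqrt(11)) = -2104 + 11*sqrt(11)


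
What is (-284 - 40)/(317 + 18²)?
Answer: -324/641 ≈ -0.50546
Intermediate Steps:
(-284 - 40)/(317 + 18²) = -324/(317 + 324) = -324/641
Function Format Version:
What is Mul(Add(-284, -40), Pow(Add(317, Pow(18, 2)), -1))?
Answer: Rational(-324, 641) ≈ -0.50546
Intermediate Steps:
Mul(Add(-284, -40), Pow(Add(317, Pow(18, 2)), -1)) = Mul(-324, Pow(Add(317, 324), -1)) = Mul(-324, Pow(641, -1)) = Mul(-324, Rational(1, 641)) = Rational(-324, 641)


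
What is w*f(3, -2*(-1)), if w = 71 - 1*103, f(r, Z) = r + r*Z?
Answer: -288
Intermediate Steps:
f(r, Z) = r + Z*r
w = -32 (w = 71 - 103 = -32)
w*f(3, -2*(-1)) = -96*(1 - 2*(-1)) = -96*(1 + 2) = -96*3 = -32*9 = -288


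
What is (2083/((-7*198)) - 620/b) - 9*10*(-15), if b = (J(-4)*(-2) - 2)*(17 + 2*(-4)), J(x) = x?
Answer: 5559311/4158 ≈ 1337.0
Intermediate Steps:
b = 54 (b = (-4*(-2) - 2)*(17 + 2*(-4)) = (8 - 2)*(17 - 8) = 6*9 = 54)
(2083/((-7*198)) - 620/b) - 9*10*(-15) = (2083/((-7*198)) - 620/54) - 9*10*(-15) = (2083/(-1386) - 620*1/54) - 90*(-15) = (2083*(-1/1386) - 310/27) + 1350 = (-2083/1386 - 310/27) + 1350 = -53989/4158 + 1350 = 5559311/4158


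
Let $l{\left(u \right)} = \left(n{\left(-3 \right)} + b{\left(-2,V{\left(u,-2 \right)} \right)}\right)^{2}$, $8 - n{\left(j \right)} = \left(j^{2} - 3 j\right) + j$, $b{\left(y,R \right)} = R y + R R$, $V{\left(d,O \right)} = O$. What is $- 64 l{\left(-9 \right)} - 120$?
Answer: $-184$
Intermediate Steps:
$b{\left(y,R \right)} = R^{2} + R y$ ($b{\left(y,R \right)} = R y + R^{2} = R^{2} + R y$)
$n{\left(j \right)} = 8 - j^{2} + 2 j$ ($n{\left(j \right)} = 8 - \left(\left(j^{2} - 3 j\right) + j\right) = 8 - \left(j^{2} - 2 j\right) = 8 - j^{2} + 2 j$)
$l{\left(u \right)} = 1$ ($l{\left(u \right)} = \left(\left(8 - \left(-3\right)^{2} + 2 \left(-3\right)\right) - 2 \left(-2 - 2\right)\right)^{2} = \left(\left(8 - 9 - 6\right) - -8\right)^{2} = \left(\left(8 - 9 - 6\right) + 8\right)^{2} = \left(-7 + 8\right)^{2} = 1^{2} = 1$)
$- 64 l{\left(-9 \right)} - 120 = \left(-64\right) 1 - 120 = -64 - 120 = -184$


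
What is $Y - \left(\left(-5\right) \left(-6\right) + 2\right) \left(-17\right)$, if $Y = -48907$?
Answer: $-48363$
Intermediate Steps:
$Y - \left(\left(-5\right) \left(-6\right) + 2\right) \left(-17\right) = -48907 - \left(\left(-5\right) \left(-6\right) + 2\right) \left(-17\right) = -48907 - \left(30 + 2\right) \left(-17\right) = -48907 - 32 \left(-17\right) = -48907 - -544 = -48907 + 544 = -48363$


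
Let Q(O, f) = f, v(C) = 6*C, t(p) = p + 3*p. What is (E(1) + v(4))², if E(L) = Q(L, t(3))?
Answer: 1296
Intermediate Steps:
t(p) = 4*p
E(L) = 12 (E(L) = 4*3 = 12)
(E(1) + v(4))² = (12 + 6*4)² = (12 + 24)² = 36² = 1296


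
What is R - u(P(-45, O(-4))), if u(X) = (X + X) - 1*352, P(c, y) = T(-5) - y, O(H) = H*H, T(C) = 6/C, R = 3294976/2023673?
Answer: 3926211116/10118365 ≈ 388.03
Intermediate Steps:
R = 3294976/2023673 (R = 3294976*(1/2023673) = 3294976/2023673 ≈ 1.6282)
O(H) = H²
P(c, y) = -6/5 - y (P(c, y) = 6/(-5) - y = 6*(-⅕) - y = -6/5 - y)
u(X) = -352 + 2*X (u(X) = 2*X - 352 = -352 + 2*X)
R - u(P(-45, O(-4))) = 3294976/2023673 - (-352 + 2*(-6/5 - 1*(-4)²)) = 3294976/2023673 - (-352 + 2*(-6/5 - 1*16)) = 3294976/2023673 - (-352 + 2*(-6/5 - 16)) = 3294976/2023673 - (-352 + 2*(-86/5)) = 3294976/2023673 - (-352 - 172/5) = 3294976/2023673 - 1*(-1932/5) = 3294976/2023673 + 1932/5 = 3926211116/10118365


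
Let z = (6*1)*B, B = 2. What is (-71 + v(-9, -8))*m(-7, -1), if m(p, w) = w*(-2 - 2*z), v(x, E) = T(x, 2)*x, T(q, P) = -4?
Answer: -910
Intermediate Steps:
z = 12 (z = (6*1)*2 = 6*2 = 12)
v(x, E) = -4*x
m(p, w) = -26*w (m(p, w) = w*(-2 - 2*12) = w*(-2 - 24) = w*(-26) = -26*w)
(-71 + v(-9, -8))*m(-7, -1) = (-71 - 4*(-9))*(-26*(-1)) = (-71 + 36)*26 = -35*26 = -910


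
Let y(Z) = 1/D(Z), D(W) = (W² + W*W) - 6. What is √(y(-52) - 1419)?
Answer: I*√41408690674/5402 ≈ 37.67*I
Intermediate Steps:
D(W) = -6 + 2*W² (D(W) = (W² + W²) - 6 = 2*W² - 6 = -6 + 2*W²)
y(Z) = 1/(-6 + 2*Z²)
√(y(-52) - 1419) = √(1/(2*(-3 + (-52)²)) - 1419) = √(1/(2*(-3 + 2704)) - 1419) = √((½)/2701 - 1419) = √((½)*(1/2701) - 1419) = √(1/5402 - 1419) = √(-7665437/5402) = I*√41408690674/5402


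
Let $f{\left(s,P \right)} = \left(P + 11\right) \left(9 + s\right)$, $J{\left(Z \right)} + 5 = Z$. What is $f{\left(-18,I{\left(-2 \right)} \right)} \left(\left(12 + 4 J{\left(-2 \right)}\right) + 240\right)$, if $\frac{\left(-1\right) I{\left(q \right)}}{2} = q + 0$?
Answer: $-30240$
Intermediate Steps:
$I{\left(q \right)} = - 2 q$ ($I{\left(q \right)} = - 2 \left(q + 0\right) = - 2 q$)
$J{\left(Z \right)} = -5 + Z$
$f{\left(s,P \right)} = \left(9 + s\right) \left(11 + P\right)$ ($f{\left(s,P \right)} = \left(11 + P\right) \left(9 + s\right) = \left(9 + s\right) \left(11 + P\right)$)
$f{\left(-18,I{\left(-2 \right)} \right)} \left(\left(12 + 4 J{\left(-2 \right)}\right) + 240\right) = \left(99 + 9 \left(\left(-2\right) \left(-2\right)\right) + 11 \left(-18\right) + \left(-2\right) \left(-2\right) \left(-18\right)\right) \left(\left(12 + 4 \left(-5 - 2\right)\right) + 240\right) = \left(99 + 9 \cdot 4 - 198 + 4 \left(-18\right)\right) \left(\left(12 + 4 \left(-7\right)\right) + 240\right) = \left(99 + 36 - 198 - 72\right) \left(\left(12 - 28\right) + 240\right) = - 135 \left(-16 + 240\right) = \left(-135\right) 224 = -30240$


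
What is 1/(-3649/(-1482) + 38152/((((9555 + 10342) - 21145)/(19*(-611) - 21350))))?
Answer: 2964/2986455247 ≈ 9.9248e-7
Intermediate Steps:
1/(-3649/(-1482) + 38152/((((9555 + 10342) - 21145)/(19*(-611) - 21350)))) = 1/(-3649*(-1/1482) + 38152/(((19897 - 21145)/(-11609 - 21350)))) = 1/(3649/1482 + 38152/((-1248/(-32959)))) = 1/(3649/1482 + 38152/((-1248*(-1/32959)))) = 1/(3649/1482 + 38152/(1248/32959)) = 1/(3649/1482 + 38152*(32959/1248)) = 1/(3649/1482 + 157181471/156) = 1/(2986455247/2964) = 2964/2986455247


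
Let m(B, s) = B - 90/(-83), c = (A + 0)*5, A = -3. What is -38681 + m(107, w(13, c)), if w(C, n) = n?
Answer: -3201552/83 ≈ -38573.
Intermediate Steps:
c = -15 (c = (-3 + 0)*5 = -3*5 = -15)
m(B, s) = 90/83 + B (m(B, s) = B - 90*(-1/83) = B + 90/83 = 90/83 + B)
-38681 + m(107, w(13, c)) = -38681 + (90/83 + 107) = -38681 + 8971/83 = -3201552/83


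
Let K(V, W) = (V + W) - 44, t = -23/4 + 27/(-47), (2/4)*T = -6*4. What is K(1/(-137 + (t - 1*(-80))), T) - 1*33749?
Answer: -402877293/11905 ≈ -33841.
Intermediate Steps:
T = -48 (T = 2*(-6*4) = 2*(-24) = -48)
t = -1189/188 (t = -23*¼ + 27*(-1/47) = -23/4 - 27/47 = -1189/188 ≈ -6.3245)
K(V, W) = -44 + V + W
K(1/(-137 + (t - 1*(-80))), T) - 1*33749 = (-44 + 1/(-137 + (-1189/188 - 1*(-80))) - 48) - 1*33749 = (-44 + 1/(-137 + (-1189/188 + 80)) - 48) - 33749 = (-44 + 1/(-137 + 13851/188) - 48) - 33749 = (-44 + 1/(-11905/188) - 48) - 33749 = (-44 - 188/11905 - 48) - 33749 = -1095448/11905 - 33749 = -402877293/11905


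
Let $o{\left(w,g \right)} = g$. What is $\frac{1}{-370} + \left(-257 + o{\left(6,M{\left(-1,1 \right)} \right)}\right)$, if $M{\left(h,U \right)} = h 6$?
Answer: $- \frac{97311}{370} \approx -263.0$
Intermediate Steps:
$M{\left(h,U \right)} = 6 h$
$\frac{1}{-370} + \left(-257 + o{\left(6,M{\left(-1,1 \right)} \right)}\right) = \frac{1}{-370} + \left(-257 + 6 \left(-1\right)\right) = - \frac{1}{370} - 263 = - \frac{97311}{370}$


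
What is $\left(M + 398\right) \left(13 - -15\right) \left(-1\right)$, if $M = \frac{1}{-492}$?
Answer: $- \frac{1370705}{123} \approx -11144.0$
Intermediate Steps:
$M = - \frac{1}{492} \approx -0.0020325$
$\left(M + 398\right) \left(13 - -15\right) \left(-1\right) = \left(- \frac{1}{492} + 398\right) \left(13 - -15\right) \left(-1\right) = \frac{195815 \left(13 + 15\right) \left(-1\right)}{492} = \frac{195815 \cdot 28 \left(-1\right)}{492} = \frac{195815}{492} \left(-28\right) = - \frac{1370705}{123}$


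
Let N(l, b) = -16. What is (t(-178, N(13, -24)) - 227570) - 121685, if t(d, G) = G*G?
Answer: -348999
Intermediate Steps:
t(d, G) = G**2
(t(-178, N(13, -24)) - 227570) - 121685 = ((-16)**2 - 227570) - 121685 = (256 - 227570) - 121685 = -227314 - 121685 = -348999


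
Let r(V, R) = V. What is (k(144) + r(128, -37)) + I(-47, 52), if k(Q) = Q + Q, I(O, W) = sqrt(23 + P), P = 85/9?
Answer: 416 + 2*sqrt(73)/3 ≈ 421.70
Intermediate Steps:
P = 85/9 (P = 85*(1/9) = 85/9 ≈ 9.4444)
I(O, W) = 2*sqrt(73)/3 (I(O, W) = sqrt(23 + 85/9) = sqrt(292/9) = 2*sqrt(73)/3)
k(Q) = 2*Q
(k(144) + r(128, -37)) + I(-47, 52) = (2*144 + 128) + 2*sqrt(73)/3 = (288 + 128) + 2*sqrt(73)/3 = 416 + 2*sqrt(73)/3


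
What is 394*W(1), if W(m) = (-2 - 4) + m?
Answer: -1970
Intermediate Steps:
W(m) = -6 + m
394*W(1) = 394*(-6 + 1) = 394*(-5) = -1970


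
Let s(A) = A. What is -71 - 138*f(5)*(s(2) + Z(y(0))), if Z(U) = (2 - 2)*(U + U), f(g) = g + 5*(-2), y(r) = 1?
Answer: 1309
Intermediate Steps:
f(g) = -10 + g (f(g) = g - 10 = -10 + g)
Z(U) = 0 (Z(U) = 0*(2*U) = 0)
-71 - 138*f(5)*(s(2) + Z(y(0))) = -71 - 138*(-10 + 5)*(2 + 0) = -71 - (-690)*2 = -71 - 138*(-10) = -71 + 1380 = 1309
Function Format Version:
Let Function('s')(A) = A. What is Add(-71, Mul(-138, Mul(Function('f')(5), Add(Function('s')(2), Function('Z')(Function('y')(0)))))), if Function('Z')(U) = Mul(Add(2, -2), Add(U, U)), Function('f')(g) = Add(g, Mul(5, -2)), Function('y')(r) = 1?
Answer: 1309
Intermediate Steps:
Function('f')(g) = Add(-10, g) (Function('f')(g) = Add(g, -10) = Add(-10, g))
Function('Z')(U) = 0 (Function('Z')(U) = Mul(0, Mul(2, U)) = 0)
Add(-71, Mul(-138, Mul(Function('f')(5), Add(Function('s')(2), Function('Z')(Function('y')(0)))))) = Add(-71, Mul(-138, Mul(Add(-10, 5), Add(2, 0)))) = Add(-71, Mul(-138, Mul(-5, 2))) = Add(-71, Mul(-138, -10)) = Add(-71, 1380) = 1309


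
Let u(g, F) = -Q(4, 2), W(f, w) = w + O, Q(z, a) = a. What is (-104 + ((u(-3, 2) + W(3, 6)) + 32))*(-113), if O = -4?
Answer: 8136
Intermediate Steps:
W(f, w) = -4 + w (W(f, w) = w - 4 = -4 + w)
u(g, F) = -2 (u(g, F) = -1*2 = -2)
(-104 + ((u(-3, 2) + W(3, 6)) + 32))*(-113) = (-104 + ((-2 + (-4 + 6)) + 32))*(-113) = (-104 + ((-2 + 2) + 32))*(-113) = (-104 + (0 + 32))*(-113) = (-104 + 32)*(-113) = -72*(-113) = 8136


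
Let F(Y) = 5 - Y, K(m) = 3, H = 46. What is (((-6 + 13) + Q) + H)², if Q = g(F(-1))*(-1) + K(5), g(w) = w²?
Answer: 400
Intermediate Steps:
Q = -33 (Q = (5 - 1*(-1))²*(-1) + 3 = (5 + 1)²*(-1) + 3 = 6²*(-1) + 3 = 36*(-1) + 3 = -36 + 3 = -33)
(((-6 + 13) + Q) + H)² = (((-6 + 13) - 33) + 46)² = ((7 - 33) + 46)² = (-26 + 46)² = 20² = 400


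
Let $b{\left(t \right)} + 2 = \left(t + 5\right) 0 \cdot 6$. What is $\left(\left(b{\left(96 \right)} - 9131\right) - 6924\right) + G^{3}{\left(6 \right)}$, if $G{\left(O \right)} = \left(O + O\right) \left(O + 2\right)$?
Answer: $868679$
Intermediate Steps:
$b{\left(t \right)} = -2$ ($b{\left(t \right)} = -2 + \left(t + 5\right) 0 \cdot 6 = -2 + \left(5 + t\right) 0 = -2 + 0 = -2$)
$G{\left(O \right)} = 2 O \left(2 + O\right)$
$\left(\left(b{\left(96 \right)} - 9131\right) - 6924\right) + G^{3}{\left(6 \right)} = \left(\left(-2 - 9131\right) - 6924\right) + \left(2 \cdot 6 \left(2 + 6\right)\right)^{3} = \left(-9133 - 6924\right) + \left(2 \cdot 6 \cdot 8\right)^{3} = -16057 + 96^{3} = -16057 + 884736 = 868679$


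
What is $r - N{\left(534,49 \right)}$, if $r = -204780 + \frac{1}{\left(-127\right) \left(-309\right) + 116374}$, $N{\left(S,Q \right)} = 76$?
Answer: $- \frac{31879076151}{155617} \approx -2.0486 \cdot 10^{5}$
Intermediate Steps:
$r = - \frac{31867249259}{155617}$ ($r = -204780 + \frac{1}{39243 + 116374} = -204780 + \frac{1}{155617} = - \frac{31867249259}{155617} \approx -2.0478 \cdot 10^{5}$)
$r - N{\left(534,49 \right)} = - \frac{31867249259}{155617} - 76 = - \frac{31879076151}{155617}$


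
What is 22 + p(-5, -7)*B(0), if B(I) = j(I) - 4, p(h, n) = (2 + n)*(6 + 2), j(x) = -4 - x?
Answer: 342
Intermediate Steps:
p(h, n) = 16 + 8*n (p(h, n) = (2 + n)*8 = 16 + 8*n)
B(I) = -8 - I (B(I) = (-4 - I) - 4 = -8 - I)
22 + p(-5, -7)*B(0) = 22 + (16 + 8*(-7))*(-8 - 1*0) = 22 + (16 - 56)*(-8 + 0) = 22 - 40*(-8) = 22 + 320 = 342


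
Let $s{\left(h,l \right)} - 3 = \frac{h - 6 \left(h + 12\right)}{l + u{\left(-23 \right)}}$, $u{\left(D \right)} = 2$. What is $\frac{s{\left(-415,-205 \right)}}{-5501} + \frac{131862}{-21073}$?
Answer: $- \frac{147221315224}{23532282319} \approx -6.2561$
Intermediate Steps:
$s{\left(h,l \right)} = 3 + \frac{-72 - 5 h}{2 + l}$ ($s{\left(h,l \right)} = 3 + \frac{h - 6 \left(h + 12\right)}{l + 2} = 3 + \frac{h - 6 \left(12 + h\right)}{2 + l} = 3 + \frac{h - \left(72 + 6 h\right)}{2 + l} = 3 + \frac{-72 - 5 h}{2 + l}$)
$\frac{s{\left(-415,-205 \right)}}{-5501} + \frac{131862}{-21073} = \frac{\frac{1}{2 - 205} \left(-66 - -2075 + 3 \left(-205\right)\right)}{-5501} + \frac{131862}{-21073} = \frac{-66 + 2075 - 615}{-203} \left(- \frac{1}{5501}\right) + 131862 \left(- \frac{1}{21073}\right) = \left(- \frac{1}{203}\right) 1394 \left(- \frac{1}{5501}\right) - \frac{131862}{21073} = \left(- \frac{1394}{203}\right) \left(- \frac{1}{5501}\right) - \frac{131862}{21073} = \frac{1394}{1116703} - \frac{131862}{21073} = - \frac{147221315224}{23532282319}$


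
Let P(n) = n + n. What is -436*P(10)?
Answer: -8720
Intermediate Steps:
P(n) = 2*n
-436*P(10) = -872*10 = -436*20 = -8720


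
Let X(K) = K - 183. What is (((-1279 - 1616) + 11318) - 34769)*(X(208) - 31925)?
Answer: 840437400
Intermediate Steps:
X(K) = -183 + K
(((-1279 - 1616) + 11318) - 34769)*(X(208) - 31925) = (((-1279 - 1616) + 11318) - 34769)*((-183 + 208) - 31925) = ((-2895 + 11318) - 34769)*(25 - 31925) = (8423 - 34769)*(-31900) = -26346*(-31900) = 840437400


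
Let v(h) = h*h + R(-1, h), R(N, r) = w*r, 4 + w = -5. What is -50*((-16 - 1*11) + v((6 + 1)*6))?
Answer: -67950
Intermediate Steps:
w = -9 (w = -4 - 5 = -9)
R(N, r) = -9*r
v(h) = h² - 9*h (v(h) = h*h - 9*h = h² - 9*h)
-50*((-16 - 1*11) + v((6 + 1)*6)) = -50*((-16 - 1*11) + ((6 + 1)*6)*(-9 + (6 + 1)*6)) = -50*((-16 - 11) + (7*6)*(-9 + 7*6)) = -50*(-27 + 42*(-9 + 42)) = -50*(-27 + 42*33) = -50*(-27 + 1386) = -50*1359 = -67950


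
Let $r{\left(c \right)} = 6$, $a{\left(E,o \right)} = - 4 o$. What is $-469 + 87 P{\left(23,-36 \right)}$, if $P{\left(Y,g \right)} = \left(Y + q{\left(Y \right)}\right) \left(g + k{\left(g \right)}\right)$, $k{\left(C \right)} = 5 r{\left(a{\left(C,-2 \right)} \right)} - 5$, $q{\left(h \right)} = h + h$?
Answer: $-66502$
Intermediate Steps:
$q{\left(h \right)} = 2 h$
$k{\left(C \right)} = 25$ ($k{\left(C \right)} = 5 \cdot 6 - 5 = 30 - 5 = 25$)
$P{\left(Y,g \right)} = 3 Y \left(25 + g\right)$ ($P{\left(Y,g \right)} = \left(Y + 2 Y\right) \left(g + 25\right) = 3 Y \left(25 + g\right)$)
$-469 + 87 P{\left(23,-36 \right)} = -469 + 87 \cdot 3 \cdot 23 \left(25 - 36\right) = -469 + 87 \cdot 3 \cdot 23 \left(-11\right) = -469 + 87 \left(-759\right) = -469 - 66033 = -66502$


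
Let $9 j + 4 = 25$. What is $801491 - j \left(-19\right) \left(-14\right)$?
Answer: $\frac{2402611}{3} \approx 8.0087 \cdot 10^{5}$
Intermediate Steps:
$j = \frac{7}{3}$ ($j = - \frac{4}{9} + \frac{1}{9} \cdot 25 = - \frac{4}{9} + \frac{25}{9} = \frac{7}{3} \approx 2.3333$)
$801491 - j \left(-19\right) \left(-14\right) = 801491 - \frac{7}{3} \left(-19\right) \left(-14\right) = 801491 - \left(- \frac{133}{3}\right) \left(-14\right) = 801491 - \frac{1862}{3} = \frac{2402611}{3}$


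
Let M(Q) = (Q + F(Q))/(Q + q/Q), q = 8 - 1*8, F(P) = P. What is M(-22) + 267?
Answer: 269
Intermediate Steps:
q = 0 (q = 8 - 8 = 0)
M(Q) = 2 (M(Q) = (Q + Q)/(Q + 0/Q) = (2*Q)/(Q + 0) = (2*Q)/Q = 2)
M(-22) + 267 = 2 + 267 = 269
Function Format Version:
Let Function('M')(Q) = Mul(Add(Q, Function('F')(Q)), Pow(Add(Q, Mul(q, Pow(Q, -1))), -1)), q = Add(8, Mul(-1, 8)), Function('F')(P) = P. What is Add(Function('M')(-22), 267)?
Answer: 269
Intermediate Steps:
q = 0 (q = Add(8, -8) = 0)
Function('M')(Q) = 2 (Function('M')(Q) = Mul(Add(Q, Q), Pow(Add(Q, Mul(0, Pow(Q, -1))), -1)) = Mul(Mul(2, Q), Pow(Add(Q, 0), -1)) = Mul(Mul(2, Q), Pow(Q, -1)) = 2)
Add(Function('M')(-22), 267) = Add(2, 267) = 269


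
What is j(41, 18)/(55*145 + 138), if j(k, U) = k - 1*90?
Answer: -7/1159 ≈ -0.0060397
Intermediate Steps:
j(k, U) = -90 + k (j(k, U) = k - 90 = -90 + k)
j(41, 18)/(55*145 + 138) = (-90 + 41)/(55*145 + 138) = -49/(7975 + 138) = -49/8113 = -49*1/8113 = -7/1159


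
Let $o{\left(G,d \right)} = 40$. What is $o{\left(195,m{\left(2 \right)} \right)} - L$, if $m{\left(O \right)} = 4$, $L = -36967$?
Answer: $37007$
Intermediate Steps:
$o{\left(195,m{\left(2 \right)} \right)} - L = 40 - -36967 = 40 + 36967 = 37007$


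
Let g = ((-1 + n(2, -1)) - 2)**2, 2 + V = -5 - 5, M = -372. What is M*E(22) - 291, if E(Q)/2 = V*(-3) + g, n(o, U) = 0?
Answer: -33771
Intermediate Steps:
V = -12 (V = -2 + (-5 - 5) = -2 - 10 = -12)
g = 9 (g = ((-1 + 0) - 2)**2 = (-1 - 2)**2 = (-3)**2 = 9)
E(Q) = 90 (E(Q) = 2*(-12*(-3) + 9) = 2*(36 + 9) = 2*45 = 90)
M*E(22) - 291 = -372*90 - 291 = -33480 - 291 = -33771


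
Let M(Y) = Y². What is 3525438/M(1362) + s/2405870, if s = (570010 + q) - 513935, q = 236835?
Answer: 150418440985/74383245138 ≈ 2.0222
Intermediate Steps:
s = 292910 (s = (570010 + 236835) - 513935 = 806845 - 513935 = 292910)
3525438/M(1362) + s/2405870 = 3525438/(1362²) + 292910/2405870 = 3525438/1855044 + 292910*(1/2405870) = 3525438*(1/1855044) + 29291/240587 = 587573/309174 + 29291/240587 = 150418440985/74383245138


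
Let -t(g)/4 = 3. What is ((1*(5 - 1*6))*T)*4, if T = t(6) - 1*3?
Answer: 60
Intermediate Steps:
t(g) = -12 (t(g) = -4*3 = -12)
T = -15 (T = -12 - 1*3 = -12 - 3 = -15)
((1*(5 - 1*6))*T)*4 = ((1*(5 - 1*6))*(-15))*4 = ((1*(5 - 6))*(-15))*4 = ((1*(-1))*(-15))*4 = -1*(-15)*4 = 15*4 = 60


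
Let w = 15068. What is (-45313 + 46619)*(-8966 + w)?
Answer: 7969212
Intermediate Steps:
(-45313 + 46619)*(-8966 + w) = (-45313 + 46619)*(-8966 + 15068) = 1306*6102 = 7969212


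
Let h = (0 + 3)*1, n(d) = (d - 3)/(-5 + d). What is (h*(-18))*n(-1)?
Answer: -36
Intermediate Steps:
n(d) = (-3 + d)/(-5 + d)
h = 3 (h = 3*1 = 3)
(h*(-18))*n(-1) = (3*(-18))*((-3 - 1)/(-5 - 1)) = -54*(-4)/(-6) = -(-9)*(-4) = -54*⅔ = -36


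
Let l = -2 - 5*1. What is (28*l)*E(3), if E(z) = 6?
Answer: -1176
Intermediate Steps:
l = -7 (l = -2 - 5 = -7)
(28*l)*E(3) = (28*(-7))*6 = -196*6 = -1176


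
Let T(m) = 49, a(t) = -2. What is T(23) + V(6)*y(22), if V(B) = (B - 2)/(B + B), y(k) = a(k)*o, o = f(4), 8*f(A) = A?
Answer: 146/3 ≈ 48.667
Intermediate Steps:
f(A) = A/8
o = ½ (o = (⅛)*4 = ½ ≈ 0.50000)
y(k) = -1 (y(k) = -2*½ = -1)
V(B) = (-2 + B)/(2*B) (V(B) = (-2 + B)/((2*B)) = (-2 + B)*(1/(2*B)) = (-2 + B)/(2*B))
T(23) + V(6)*y(22) = 49 + ((½)*(-2 + 6)/6)*(-1) = 49 + ((½)*(⅙)*4)*(-1) = 49 + (⅓)*(-1) = 49 - ⅓ = 146/3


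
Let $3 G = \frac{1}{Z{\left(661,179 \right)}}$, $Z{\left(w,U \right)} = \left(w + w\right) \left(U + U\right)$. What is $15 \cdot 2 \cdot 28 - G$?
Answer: $\frac{1192655519}{1419828} \approx 840.0$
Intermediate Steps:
$Z{\left(w,U \right)} = 4 U w$ ($Z{\left(w,U \right)} = 2 w 2 U = 4 U w$)
$G = \frac{1}{1419828}$ ($G = \frac{1}{3 \cdot 4 \cdot 179 \cdot 661} = \frac{1}{3 \cdot 473276} = \frac{1}{3} \cdot \frac{1}{473276} = \frac{1}{1419828} \approx 7.0431 \cdot 10^{-7}$)
$15 \cdot 2 \cdot 28 - G = 15 \cdot 2 \cdot 28 - \frac{1}{1419828} = 30 \cdot 28 - \frac{1}{1419828} = 840 - \frac{1}{1419828} = \frac{1192655519}{1419828}$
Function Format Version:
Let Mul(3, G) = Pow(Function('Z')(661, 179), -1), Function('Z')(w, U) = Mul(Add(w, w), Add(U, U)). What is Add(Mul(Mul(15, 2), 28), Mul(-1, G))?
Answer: Rational(1192655519, 1419828) ≈ 840.00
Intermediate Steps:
Function('Z')(w, U) = Mul(4, U, w) (Function('Z')(w, U) = Mul(Mul(2, w), Mul(2, U)) = Mul(4, U, w))
G = Rational(1, 1419828) (G = Mul(Rational(1, 3), Pow(Mul(4, 179, 661), -1)) = Mul(Rational(1, 3), Pow(473276, -1)) = Mul(Rational(1, 3), Rational(1, 473276)) = Rational(1, 1419828) ≈ 7.0431e-7)
Add(Mul(Mul(15, 2), 28), Mul(-1, G)) = Add(Mul(Mul(15, 2), 28), Mul(-1, Rational(1, 1419828))) = Add(Mul(30, 28), Rational(-1, 1419828)) = Add(840, Rational(-1, 1419828)) = Rational(1192655519, 1419828)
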